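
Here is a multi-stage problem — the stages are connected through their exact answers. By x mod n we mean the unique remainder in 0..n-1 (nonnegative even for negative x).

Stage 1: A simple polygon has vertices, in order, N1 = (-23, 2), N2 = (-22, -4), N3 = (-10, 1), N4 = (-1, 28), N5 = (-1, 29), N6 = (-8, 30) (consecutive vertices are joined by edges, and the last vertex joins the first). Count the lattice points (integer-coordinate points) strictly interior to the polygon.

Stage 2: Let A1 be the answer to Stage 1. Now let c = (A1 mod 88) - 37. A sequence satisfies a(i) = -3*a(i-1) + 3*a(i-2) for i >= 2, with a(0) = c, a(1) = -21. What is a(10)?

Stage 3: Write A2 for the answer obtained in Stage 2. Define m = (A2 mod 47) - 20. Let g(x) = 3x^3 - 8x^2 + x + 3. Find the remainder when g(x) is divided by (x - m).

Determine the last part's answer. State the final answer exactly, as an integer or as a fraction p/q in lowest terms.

Stage 1: cross terms: (-23*-4 - -22*2)=136, (-22*1 - -10*-4)=-62, (-10*28 - -1*1)=-279, (-1*29 - -1*28)=-1, (-1*30 - -8*29)=202, (-8*2 - -23*30)=674; twice the area = |670| = 670; area = 335; boundary points = 1 + 1 + 9 + 1 + 1 + 1 = 14; strictly interior points = area - boundary/2 + 1 = 329; answer 329
Stage 2: A1 = 329; c = 28; a(2) = -3*(-21) + 3*(28) = 147; iterating: a(2)=147, a(3)=-504, a(4)=1953, a(5)=-7371, a(6)=27972, a(7)=-106029, a(8)=402003, a(9)=-1524096, a(10)=5778297; answer 5778297
Stage 3: A2 = 5778297; m = 3; remainder = value at the root: 3*(3)^3 - 8*(3)^2 + 1*(3)^1 + 3 = (81) + (-72) + (3) + (3) = 15; answer 15

15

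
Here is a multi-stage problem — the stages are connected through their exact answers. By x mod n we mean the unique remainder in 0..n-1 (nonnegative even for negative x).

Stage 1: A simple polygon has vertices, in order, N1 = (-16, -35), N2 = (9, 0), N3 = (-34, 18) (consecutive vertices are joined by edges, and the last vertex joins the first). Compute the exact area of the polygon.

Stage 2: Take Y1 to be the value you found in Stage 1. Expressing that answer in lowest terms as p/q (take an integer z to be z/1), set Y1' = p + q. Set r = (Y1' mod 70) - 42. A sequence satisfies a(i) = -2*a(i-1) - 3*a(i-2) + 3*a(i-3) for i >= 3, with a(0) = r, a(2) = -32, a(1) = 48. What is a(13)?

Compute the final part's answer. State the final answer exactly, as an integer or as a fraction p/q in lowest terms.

Stage 1: cross terms: (-16*0 - 9*-35)=315, (9*18 - -34*0)=162, (-34*-35 - -16*18)=1478; twice the area = |1955| = 1955; area = 1955/2; answer 1955/2
Stage 2: Y1 = 1955/2; threaded value p + q = 1957; r = 25; a(3) = -2*(-32) - 3*(48) + 3*(25) = -5; iterating: a(3)=-5, a(4)=250, a(5)=-581, a(6)=397, a(7)=1699, a(8)=-6332, a(9)=8758, a(10)=6577, a(11)=-58424, a(12)=123391, a(13)=-51779; answer -51779

-51779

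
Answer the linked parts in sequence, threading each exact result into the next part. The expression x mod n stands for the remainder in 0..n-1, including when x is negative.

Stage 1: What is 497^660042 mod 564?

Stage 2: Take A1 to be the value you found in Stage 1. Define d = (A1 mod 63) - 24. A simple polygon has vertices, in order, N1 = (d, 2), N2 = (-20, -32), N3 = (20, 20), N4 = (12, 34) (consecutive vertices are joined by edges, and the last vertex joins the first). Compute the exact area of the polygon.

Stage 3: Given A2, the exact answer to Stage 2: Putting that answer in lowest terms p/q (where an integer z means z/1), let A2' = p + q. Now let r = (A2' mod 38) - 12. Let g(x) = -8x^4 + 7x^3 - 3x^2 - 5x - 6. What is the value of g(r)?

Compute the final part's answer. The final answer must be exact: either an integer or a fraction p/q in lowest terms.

Stage 1: squarings mod 564: 497^1=497, 497^2=541, 497^4=529, 497^8=97, 497^16=385, 497^32=457, 497^64=169, 497^128=361, 497^256=37, 497^512=241, 497^1024=553, 497^2048=121, 497^4096=541, 497^8192=529, 497^16384=97, 497^32768=385, 497^65536=457, 497^131072=169, 497^262144=361, 497^524288=37; 497^660042 = 497^2 * 497^8 * 497^64 * 497^512 * 497^4096 * 497^131072 * 497^524288 = 205 (mod 564); answer 205
Stage 2: A1 = 205; d = -8; cross terms: (-8*-32 - -20*2)=296, (-20*20 - 20*-32)=240, (20*34 - 12*20)=440, (12*2 - -8*34)=296; twice the area = |1272| = 1272; area = 636; answer 636
Stage 3: A2 = 636; threaded value p + q = 637; r = 17; -8*(17)^4 + 7*(17)^3 - 3*(17)^2 - 5*(17)^1 - 6 = (-668168) + (34391) + (-867) + (-85) + (-6) = -634735; answer -634735

-634735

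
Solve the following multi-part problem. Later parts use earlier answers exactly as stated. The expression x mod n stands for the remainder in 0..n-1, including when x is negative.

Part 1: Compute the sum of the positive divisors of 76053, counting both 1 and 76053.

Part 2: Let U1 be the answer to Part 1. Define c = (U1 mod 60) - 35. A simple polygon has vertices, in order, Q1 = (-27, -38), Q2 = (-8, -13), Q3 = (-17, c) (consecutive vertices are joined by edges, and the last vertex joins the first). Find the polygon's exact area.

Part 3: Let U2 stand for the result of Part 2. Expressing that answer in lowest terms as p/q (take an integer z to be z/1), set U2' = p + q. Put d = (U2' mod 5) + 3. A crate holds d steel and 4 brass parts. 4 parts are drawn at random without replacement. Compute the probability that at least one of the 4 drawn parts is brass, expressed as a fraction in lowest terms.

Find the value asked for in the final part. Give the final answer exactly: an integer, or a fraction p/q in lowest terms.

13/14

Part 1: 76053 = 3 * 101 * 251; sigma = (1 + 3) * (1 + 101) * (1 + 251) = 4 * 102 * 252 = 102816; answer 102816
Part 2: U1 = 102816; c = 1; cross terms: (-27*-13 - -8*-38)=47, (-8*1 - -17*-13)=-229, (-17*-38 - -27*1)=673; twice the area = |491| = 491; area = 491/2; answer 491/2
Part 3: U2 = 491/2; threaded value p + q = 493; d = 6; total draws C(10,4) = 210; complement C(6,4) = 15; favorable 210 - 15 = 195; P = 13/14; answer 13/14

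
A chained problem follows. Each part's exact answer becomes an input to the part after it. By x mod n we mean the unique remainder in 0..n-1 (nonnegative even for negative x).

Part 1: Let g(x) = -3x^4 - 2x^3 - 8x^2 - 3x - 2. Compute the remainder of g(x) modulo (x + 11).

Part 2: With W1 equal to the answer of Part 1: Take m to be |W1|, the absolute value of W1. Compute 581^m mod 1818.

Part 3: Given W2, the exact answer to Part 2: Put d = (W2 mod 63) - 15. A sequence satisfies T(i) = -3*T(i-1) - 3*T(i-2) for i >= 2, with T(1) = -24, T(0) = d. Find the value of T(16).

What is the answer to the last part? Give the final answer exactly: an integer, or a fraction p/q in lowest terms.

Part 1: remainder = value at the root: -3*(-11)^4 - 2*(-11)^3 - 8*(-11)^2 - 3*(-11)^1 - 2 = (-43923) + (2662) + (-968) + (33) + (-2) = -42198; answer -42198
Part 2: W1 = -42198; m = 42198; squarings mod 1818: 581^1=581, 581^2=1231, 581^4=967, 581^8=637, 581^16=355, 581^32=583, 581^64=1741, 581^128=475, 581^256=193, 581^512=889, 581^1024=1309, 581^2048=925, 581^4096=1165, 581^8192=997, 581^16384=1381, 581^32768=79; 581^42198 = 581^2 * 581^4 * 581^16 * 581^64 * 581^128 * 581^1024 * 581^8192 * 581^32768 = 1531 (mod 1818); answer 1531
Part 3: W2 = 1531; d = 4; T(2) = -3*(-24) - 3*(4) = 60; iterating: T(2)=60, T(3)=-108, T(4)=144, T(5)=-108, T(6)=-108, T(7)=648, T(8)=-1620, T(9)=2916, T(10)=-3888, T(11)=2916, T(12)=2916, T(13)=-17496, T(14)=43740, T(15)=-78732, T(16)=104976; answer 104976

104976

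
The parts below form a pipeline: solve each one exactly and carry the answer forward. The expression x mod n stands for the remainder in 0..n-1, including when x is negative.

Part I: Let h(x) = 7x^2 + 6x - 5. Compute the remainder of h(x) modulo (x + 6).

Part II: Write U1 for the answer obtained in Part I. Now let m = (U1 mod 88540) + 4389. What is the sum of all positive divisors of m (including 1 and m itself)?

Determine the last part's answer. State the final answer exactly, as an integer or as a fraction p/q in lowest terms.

Part I: remainder = value at the root: 7*(-6)^2 + 6*(-6)^1 - 5 = (252) + (-36) + (-5) = 211; answer 211
Part II: U1 = 211; m = 4600; 4600 = 2^3 * 5^2 * 23; sigma = (1 + 2 + 4 + 8) * (1 + 5 + 25) * (1 + 23) = 15 * 31 * 24 = 11160; answer 11160

11160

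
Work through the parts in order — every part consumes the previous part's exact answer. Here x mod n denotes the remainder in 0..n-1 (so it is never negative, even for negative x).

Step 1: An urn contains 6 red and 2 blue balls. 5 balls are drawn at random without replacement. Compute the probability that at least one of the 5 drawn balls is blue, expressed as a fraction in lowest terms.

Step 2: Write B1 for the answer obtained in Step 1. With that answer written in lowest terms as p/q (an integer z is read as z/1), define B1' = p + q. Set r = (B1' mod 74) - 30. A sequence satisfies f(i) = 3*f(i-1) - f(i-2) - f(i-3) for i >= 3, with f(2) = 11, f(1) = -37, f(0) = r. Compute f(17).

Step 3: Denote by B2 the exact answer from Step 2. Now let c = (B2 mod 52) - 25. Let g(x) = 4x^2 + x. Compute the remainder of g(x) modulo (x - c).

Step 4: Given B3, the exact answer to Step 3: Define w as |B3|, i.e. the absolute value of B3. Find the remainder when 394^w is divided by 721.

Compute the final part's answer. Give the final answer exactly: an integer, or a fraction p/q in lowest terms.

Step 1: total draws C(8,5) = 56; complement C(6,5) = 6; favorable 56 - 6 = 50; P = 25/28; answer 25/28
Step 2: B1 = 25/28; threaded value p + q = 53; r = 23; f(3) = 3*(11) - 1*(-37) - 1*(23) = 47; iterating: f(3)=47, f(4)=167, f(5)=443, f(6)=1115, f(7)=2735, f(8)=6647, f(9)=16091, f(10)=38891, f(11)=93935, f(12)=226823, f(13)=547643, f(14)=1322171, f(15)=3192047, f(16)=7706327, f(17)=18604763; answer 18604763
Step 3: B2 = 18604763; c = 22; remainder = value at the root: 4*(22)^2 + 1*(22)^1 = (1936) + (22) = 1958; answer 1958
Step 4: B3 = 1958; w = 1958; squarings mod 721: 394^1=394, 394^2=221, 394^4=534, 394^8=361, 394^16=541, 394^32=676, 394^64=583, 394^128=298, 394^256=121, 394^512=221, 394^1024=534; 394^1958 = 394^2 * 394^4 * 394^32 * 394^128 * 394^256 * 394^512 * 394^1024 = 494 (mod 721); answer 494

494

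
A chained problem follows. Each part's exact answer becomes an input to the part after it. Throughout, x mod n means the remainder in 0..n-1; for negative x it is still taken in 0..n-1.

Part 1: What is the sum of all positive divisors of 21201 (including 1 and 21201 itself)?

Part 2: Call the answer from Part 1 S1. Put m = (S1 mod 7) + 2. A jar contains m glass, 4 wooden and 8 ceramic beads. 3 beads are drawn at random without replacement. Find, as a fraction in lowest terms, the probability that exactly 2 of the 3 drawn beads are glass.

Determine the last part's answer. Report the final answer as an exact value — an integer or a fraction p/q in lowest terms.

Part 1: 21201 = 3 * 37 * 191; sigma = (1 + 3) * (1 + 37) * (1 + 191) = 4 * 38 * 192 = 29184; answer 29184
Part 2: S1 = 29184; m = 3; total draws C(15,3) = 455; favorable C(3,2)*C(12,1) = 36; P = 36/455; answer 36/455

36/455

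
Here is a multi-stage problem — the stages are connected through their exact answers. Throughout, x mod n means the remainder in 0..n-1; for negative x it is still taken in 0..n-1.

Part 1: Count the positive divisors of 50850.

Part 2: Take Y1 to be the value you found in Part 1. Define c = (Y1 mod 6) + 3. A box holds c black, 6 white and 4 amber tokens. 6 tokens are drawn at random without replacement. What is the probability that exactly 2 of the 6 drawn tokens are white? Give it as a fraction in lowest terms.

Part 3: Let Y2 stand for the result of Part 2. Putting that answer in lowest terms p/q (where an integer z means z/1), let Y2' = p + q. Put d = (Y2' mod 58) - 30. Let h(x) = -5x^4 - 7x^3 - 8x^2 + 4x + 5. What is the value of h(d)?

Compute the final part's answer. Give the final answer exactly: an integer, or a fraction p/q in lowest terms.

Part 1: 50850 = 2 * 3^2 * 5^2 * 113; number of divisors = (1+1) * (2+1) * (2+1) * (1+1) = 36; answer 36
Part 2: Y1 = 36; c = 3; total draws C(13,6) = 1716; favorable C(6,2)*C(7,4) = 525; P = 175/572; answer 175/572
Part 3: Y2 = 175/572; threaded value p + q = 747; d = 21; -5*(21)^4 - 7*(21)^3 - 8*(21)^2 + 4*(21)^1 + 5 = (-972405) + (-64827) + (-3528) + (84) + (5) = -1040671; answer -1040671

-1040671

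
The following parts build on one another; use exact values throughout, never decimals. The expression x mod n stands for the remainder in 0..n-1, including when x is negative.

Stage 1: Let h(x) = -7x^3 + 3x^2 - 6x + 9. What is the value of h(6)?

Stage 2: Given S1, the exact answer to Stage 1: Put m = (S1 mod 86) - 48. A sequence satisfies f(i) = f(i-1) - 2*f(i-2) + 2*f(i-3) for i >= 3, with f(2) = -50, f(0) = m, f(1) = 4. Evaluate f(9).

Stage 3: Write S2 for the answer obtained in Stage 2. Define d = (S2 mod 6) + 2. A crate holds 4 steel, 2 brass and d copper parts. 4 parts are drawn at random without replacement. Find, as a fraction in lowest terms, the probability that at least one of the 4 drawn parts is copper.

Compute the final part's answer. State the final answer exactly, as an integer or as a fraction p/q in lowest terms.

Stage 1: -7*(6)^3 + 3*(6)^2 - 6*(6)^1 + 9 = (-1512) + (108) + (-36) + (9) = -1431; answer -1431
Stage 2: S1 = -1431; m = -17; f(3) = 1*(-50) - 2*(4) + 2*(-17) = -92; iterating: f(3)=-92, f(4)=16, f(5)=100, f(6)=-116, f(7)=-284, f(8)=148, f(9)=484; answer 484
Stage 3: S2 = 484; d = 6; total draws C(12,4) = 495; complement C(6,4) = 15; favorable 495 - 15 = 480; P = 32/33; answer 32/33

32/33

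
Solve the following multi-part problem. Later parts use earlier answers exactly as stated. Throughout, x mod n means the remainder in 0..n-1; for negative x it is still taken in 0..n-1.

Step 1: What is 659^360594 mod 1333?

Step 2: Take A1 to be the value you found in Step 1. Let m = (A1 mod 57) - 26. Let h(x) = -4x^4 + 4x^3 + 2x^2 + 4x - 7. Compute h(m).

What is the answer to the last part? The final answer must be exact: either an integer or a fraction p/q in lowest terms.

Step 1: squarings mod 1333: 659^1=659, 659^2=1056, 659^4=748, 659^8=977, 659^16=101, 659^32=870, 659^64=1089, 659^128=884, 659^256=318, 659^512=1149, 659^1024=531, 659^2048=698, 659^4096=659, 659^8192=1056, 659^16384=748, 659^32768=977, 659^65536=101, 659^131072=870, 659^262144=1089; 659^360594 = 659^2 * 659^16 * 659^128 * 659^32768 * 659^65536 * 659^262144 = 35 (mod 1333); answer 35
Step 2: A1 = 35; m = 9; -4*(9)^4 + 4*(9)^3 + 2*(9)^2 + 4*(9)^1 - 7 = (-26244) + (2916) + (162) + (36) + (-7) = -23137; answer -23137

-23137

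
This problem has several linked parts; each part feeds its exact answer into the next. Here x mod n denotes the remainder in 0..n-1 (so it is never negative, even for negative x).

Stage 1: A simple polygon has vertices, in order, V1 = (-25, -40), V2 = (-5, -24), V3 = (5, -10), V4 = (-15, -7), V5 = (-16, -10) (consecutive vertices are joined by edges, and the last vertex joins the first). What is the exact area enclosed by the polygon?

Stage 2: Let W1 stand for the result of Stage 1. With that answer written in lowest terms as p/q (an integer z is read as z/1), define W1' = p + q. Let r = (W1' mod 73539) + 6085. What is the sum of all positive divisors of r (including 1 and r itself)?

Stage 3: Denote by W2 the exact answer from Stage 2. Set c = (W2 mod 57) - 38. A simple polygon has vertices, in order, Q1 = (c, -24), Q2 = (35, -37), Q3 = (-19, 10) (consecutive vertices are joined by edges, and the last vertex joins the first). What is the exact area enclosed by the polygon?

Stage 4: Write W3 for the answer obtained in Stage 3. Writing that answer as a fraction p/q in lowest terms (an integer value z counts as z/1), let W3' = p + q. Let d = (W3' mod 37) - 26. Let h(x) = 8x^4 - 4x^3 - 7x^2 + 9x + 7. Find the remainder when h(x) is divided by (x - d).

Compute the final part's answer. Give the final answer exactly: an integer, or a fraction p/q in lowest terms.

Stage 1: cross terms: (-25*-24 - -5*-40)=400, (-5*-10 - 5*-24)=170, (5*-7 - -15*-10)=-185, (-15*-10 - -16*-7)=38, (-16*-40 - -25*-10)=390; twice the area = |813| = 813; area = 813/2; answer 813/2
Stage 2: W1 = 813/2; threaded value p + q = 815; r = 6900; 6900 = 2^2 * 3 * 5^2 * 23; sigma = (1 + 2 + 4) * (1 + 3) * (1 + 5 + 25) * (1 + 23) = 7 * 4 * 31 * 24 = 20832; answer 20832
Stage 3: W2 = 20832; c = -11; cross terms: (-11*-37 - 35*-24)=1247, (35*10 - -19*-37)=-353, (-19*-24 - -11*10)=566; twice the area = |1460| = 1460; area = 730; answer 730
Stage 4: W3 = 730; threaded value p + q = 731; d = 2; remainder = value at the root: 8*(2)^4 - 4*(2)^3 - 7*(2)^2 + 9*(2)^1 + 7 = (128) + (-32) + (-28) + (18) + (7) = 93; answer 93

93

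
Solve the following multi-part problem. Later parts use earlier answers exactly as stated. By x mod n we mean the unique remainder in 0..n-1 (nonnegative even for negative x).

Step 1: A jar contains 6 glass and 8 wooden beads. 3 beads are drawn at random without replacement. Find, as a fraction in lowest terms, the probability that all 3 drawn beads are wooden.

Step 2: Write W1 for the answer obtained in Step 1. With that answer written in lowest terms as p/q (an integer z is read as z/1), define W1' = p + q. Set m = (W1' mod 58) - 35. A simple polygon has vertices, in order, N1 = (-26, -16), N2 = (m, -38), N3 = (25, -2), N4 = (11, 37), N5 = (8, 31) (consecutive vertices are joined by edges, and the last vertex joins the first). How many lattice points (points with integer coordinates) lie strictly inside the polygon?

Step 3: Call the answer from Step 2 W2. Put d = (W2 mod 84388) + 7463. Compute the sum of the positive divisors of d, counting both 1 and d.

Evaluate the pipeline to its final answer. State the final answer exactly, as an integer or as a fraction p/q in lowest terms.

Step 1: total draws C(14,3) = 364; favorable C(8,3) = 56; P = 2/13; answer 2/13
Step 2: W1 = 2/13; threaded value p + q = 15; m = -20; cross terms: (-26*-38 - -20*-16)=668, (-20*-2 - 25*-38)=990, (25*37 - 11*-2)=947, (11*31 - 8*37)=45, (8*-16 - -26*31)=678; twice the area = |3328| = 3328; area = 1664; boundary points = 2 + 9 + 1 + 3 + 1 = 16; strictly interior points = area - boundary/2 + 1 = 1657; answer 1657
Step 3: W2 = 1657; d = 9120; 9120 = 2^5 * 3 * 5 * 19; sigma = (1 + 2 + 4 + 8 + 16 + 32) * (1 + 3) * (1 + 5) * (1 + 19) = 63 * 4 * 6 * 20 = 30240; answer 30240

30240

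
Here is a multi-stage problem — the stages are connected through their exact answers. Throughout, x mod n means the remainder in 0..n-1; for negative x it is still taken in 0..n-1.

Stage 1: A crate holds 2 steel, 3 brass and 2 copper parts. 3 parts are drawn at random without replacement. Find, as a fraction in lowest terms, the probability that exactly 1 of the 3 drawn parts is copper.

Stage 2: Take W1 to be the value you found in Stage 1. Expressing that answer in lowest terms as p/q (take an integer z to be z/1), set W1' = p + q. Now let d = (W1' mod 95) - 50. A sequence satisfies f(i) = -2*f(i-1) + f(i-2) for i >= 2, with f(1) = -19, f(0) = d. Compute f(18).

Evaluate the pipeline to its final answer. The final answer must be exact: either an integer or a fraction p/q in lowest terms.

Stage 1: total draws C(7,3) = 35; favorable C(2,1)*C(5,2) = 20; P = 4/7; answer 4/7
Stage 2: W1 = 4/7; threaded value p + q = 11; d = -39; f(2) = -2*(-19) + 1*(-39) = -1; iterating: f(2)=-1, f(3)=-17, f(4)=33, f(5)=-83, f(6)=199, f(7)=-481, f(8)=1161, f(9)=-2803, f(10)=6767, f(11)=-16337, f(12)=39441, f(13)=-95219, f(14)=229879, f(15)=-554977, f(16)=1339833, f(17)=-3234643, f(18)=7809119; answer 7809119

7809119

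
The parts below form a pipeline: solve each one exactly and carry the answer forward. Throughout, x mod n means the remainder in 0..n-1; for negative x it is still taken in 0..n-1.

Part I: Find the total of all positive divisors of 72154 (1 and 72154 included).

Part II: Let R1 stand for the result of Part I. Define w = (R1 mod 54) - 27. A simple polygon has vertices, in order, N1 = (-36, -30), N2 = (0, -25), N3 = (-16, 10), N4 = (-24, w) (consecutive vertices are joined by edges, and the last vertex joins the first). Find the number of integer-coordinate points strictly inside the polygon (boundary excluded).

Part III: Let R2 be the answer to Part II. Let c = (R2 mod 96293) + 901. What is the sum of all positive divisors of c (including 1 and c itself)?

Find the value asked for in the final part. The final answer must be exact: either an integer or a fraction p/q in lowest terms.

Part I: 72154 = 2 * 43 * 839; sigma = (1 + 2) * (1 + 43) * (1 + 839) = 3 * 44 * 840 = 110880; answer 110880
Part II: R1 = 110880; w = -9; cross terms: (-36*-25 - 0*-30)=900, (0*10 - -16*-25)=-400, (-16*-9 - -24*10)=384, (-24*-30 - -36*-9)=396; twice the area = |1280| = 1280; area = 640; boundary points = 1 + 1 + 1 + 3 = 6; strictly interior points = area - boundary/2 + 1 = 638; answer 638
Part III: R2 = 638; c = 1539; 1539 = 3^4 * 19; sigma = (1 + 3 + 9 + 27 + 81) * (1 + 19) = 121 * 20 = 2420; answer 2420

2420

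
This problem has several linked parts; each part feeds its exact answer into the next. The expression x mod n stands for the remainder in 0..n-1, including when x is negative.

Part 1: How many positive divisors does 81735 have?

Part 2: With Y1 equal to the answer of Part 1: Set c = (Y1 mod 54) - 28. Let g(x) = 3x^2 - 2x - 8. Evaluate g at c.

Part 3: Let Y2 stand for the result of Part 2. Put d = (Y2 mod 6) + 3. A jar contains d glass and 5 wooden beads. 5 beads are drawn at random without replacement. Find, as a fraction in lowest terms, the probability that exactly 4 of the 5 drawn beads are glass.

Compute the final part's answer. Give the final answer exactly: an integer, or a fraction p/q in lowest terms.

Part 1: 81735 = 3 * 5 * 5449; number of divisors = (1+1) * (1+1) * (1+1) = 8; answer 8
Part 2: Y1 = 8; c = -20; 3*(-20)^2 - 2*(-20)^1 - 8 = (1200) + (40) + (-8) = 1232; answer 1232
Part 3: Y2 = 1232; d = 5; total draws C(10,5) = 252; favorable C(5,4)*C(5,1) = 25; P = 25/252; answer 25/252

25/252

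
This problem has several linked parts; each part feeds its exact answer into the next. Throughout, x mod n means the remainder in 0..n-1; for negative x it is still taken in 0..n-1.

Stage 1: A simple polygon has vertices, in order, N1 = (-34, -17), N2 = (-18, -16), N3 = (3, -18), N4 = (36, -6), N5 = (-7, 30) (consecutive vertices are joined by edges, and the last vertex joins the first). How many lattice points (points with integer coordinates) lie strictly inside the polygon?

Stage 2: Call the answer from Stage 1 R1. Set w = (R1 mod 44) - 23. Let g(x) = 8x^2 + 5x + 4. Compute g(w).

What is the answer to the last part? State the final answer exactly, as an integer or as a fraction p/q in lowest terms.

Stage 1: cross terms: (-34*-16 - -18*-17)=238, (-18*-18 - 3*-16)=372, (3*-6 - 36*-18)=630, (36*30 - -7*-6)=1038, (-7*-17 - -34*30)=1139; twice the area = |3417| = 3417; area = 3417/2; boundary points = 1 + 1 + 3 + 1 + 1 = 7; strictly interior points = area - boundary/2 + 1 = 1706; answer 1706
Stage 2: R1 = 1706; w = 11; 8*(11)^2 + 5*(11)^1 + 4 = (968) + (55) + (4) = 1027; answer 1027

1027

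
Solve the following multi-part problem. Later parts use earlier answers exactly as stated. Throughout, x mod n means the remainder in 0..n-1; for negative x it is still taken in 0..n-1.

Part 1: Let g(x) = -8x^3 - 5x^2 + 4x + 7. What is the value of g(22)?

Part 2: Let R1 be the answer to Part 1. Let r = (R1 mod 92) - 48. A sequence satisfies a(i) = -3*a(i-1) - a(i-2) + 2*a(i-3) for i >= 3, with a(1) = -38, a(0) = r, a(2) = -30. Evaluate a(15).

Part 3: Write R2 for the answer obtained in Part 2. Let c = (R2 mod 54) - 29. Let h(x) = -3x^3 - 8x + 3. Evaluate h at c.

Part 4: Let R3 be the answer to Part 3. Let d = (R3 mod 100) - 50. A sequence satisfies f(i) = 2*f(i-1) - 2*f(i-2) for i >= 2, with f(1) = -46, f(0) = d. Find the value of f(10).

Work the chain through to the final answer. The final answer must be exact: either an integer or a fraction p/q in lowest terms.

-2688

Part 1: -8*(22)^3 - 5*(22)^2 + 4*(22)^1 + 7 = (-85184) + (-2420) + (88) + (7) = -87509; answer -87509
Part 2: R1 = -87509; r = 27; a(3) = -3*(-30) - 1*(-38) + 2*(27) = 182; iterating: a(3)=182, a(4)=-592, a(5)=1534, a(6)=-3646, a(7)=8220, a(8)=-17946, a(9)=38326, a(10)=-80592, a(11)=167558, a(12)=-345430, a(13)=707548, a(14)=-1442098, a(15)=2927886; answer 2927886
Part 3: R2 = 2927886; c = -23; -3*(-23)^3 - 8*(-23)^1 + 3 = (36501) + (184) + (3) = 36688; answer 36688
Part 4: R3 = 36688; d = 38; f(2) = 2*(-46) - 2*(38) = -168; iterating: f(2)=-168, f(3)=-244, f(4)=-152, f(5)=184, f(6)=672, f(7)=976, f(8)=608, f(9)=-736, f(10)=-2688; answer -2688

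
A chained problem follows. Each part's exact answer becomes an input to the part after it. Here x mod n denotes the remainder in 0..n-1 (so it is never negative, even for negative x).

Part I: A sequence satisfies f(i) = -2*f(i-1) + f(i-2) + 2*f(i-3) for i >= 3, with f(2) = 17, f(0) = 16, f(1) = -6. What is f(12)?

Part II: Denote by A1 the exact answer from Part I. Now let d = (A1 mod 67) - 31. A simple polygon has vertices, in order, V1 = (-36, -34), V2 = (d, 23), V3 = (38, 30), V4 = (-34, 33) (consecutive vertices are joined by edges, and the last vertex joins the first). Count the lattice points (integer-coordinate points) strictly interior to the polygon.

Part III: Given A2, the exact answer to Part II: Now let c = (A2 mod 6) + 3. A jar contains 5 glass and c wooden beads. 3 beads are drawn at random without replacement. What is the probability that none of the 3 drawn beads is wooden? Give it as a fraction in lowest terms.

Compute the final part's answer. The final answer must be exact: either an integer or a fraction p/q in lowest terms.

2/33

Part I: f(3) = -2*(17) + 1*(-6) + 2*(16) = -8; iterating: f(3)=-8, f(4)=21, f(5)=-16, f(6)=37, f(7)=-48, f(8)=101, f(9)=-176, f(10)=357, f(11)=-688, f(12)=1381; answer 1381
Part II: A1 = 1381; d = 10; cross terms: (-36*23 - 10*-34)=-488, (10*30 - 38*23)=-574, (38*33 - -34*30)=2274, (-34*-34 - -36*33)=2344; twice the area = |3556| = 3556; area = 1778; boundary points = 1 + 7 + 3 + 1 = 12; strictly interior points = area - boundary/2 + 1 = 1773; answer 1773
Part III: A2 = 1773; c = 6; total draws C(11,3) = 165; favorable C(5,3) = 10; P = 2/33; answer 2/33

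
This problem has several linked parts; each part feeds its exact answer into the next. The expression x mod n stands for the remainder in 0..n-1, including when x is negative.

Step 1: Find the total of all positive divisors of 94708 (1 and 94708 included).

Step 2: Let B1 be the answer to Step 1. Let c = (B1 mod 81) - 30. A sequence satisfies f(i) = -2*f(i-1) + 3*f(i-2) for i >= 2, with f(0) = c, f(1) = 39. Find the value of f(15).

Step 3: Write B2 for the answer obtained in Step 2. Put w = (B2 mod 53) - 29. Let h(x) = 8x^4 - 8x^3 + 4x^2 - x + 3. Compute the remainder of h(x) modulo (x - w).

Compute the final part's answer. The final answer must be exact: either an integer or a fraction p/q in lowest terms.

Step 1: 94708 = 2^2 * 23677; sigma = (1 + 2 + 4) * (1 + 23677) = 7 * 23678 = 165746; answer 165746
Step 2: B1 = 165746; c = -10; f(2) = -2*(39) + 3*(-10) = -108; iterating: f(2)=-108, f(3)=333, f(4)=-990, f(5)=2979, f(6)=-8928, f(7)=26793, f(8)=-80370, f(9)=241119, f(10)=-723348, f(11)=2170053, f(12)=-6510150, f(13)=19530459, f(14)=-58591368, f(15)=175774113; answer 175774113
Step 3: B2 = 175774113; w = 8; remainder = value at the root: 8*(8)^4 - 8*(8)^3 + 4*(8)^2 - 1*(8)^1 + 3 = (32768) + (-4096) + (256) + (-8) + (3) = 28923; answer 28923

28923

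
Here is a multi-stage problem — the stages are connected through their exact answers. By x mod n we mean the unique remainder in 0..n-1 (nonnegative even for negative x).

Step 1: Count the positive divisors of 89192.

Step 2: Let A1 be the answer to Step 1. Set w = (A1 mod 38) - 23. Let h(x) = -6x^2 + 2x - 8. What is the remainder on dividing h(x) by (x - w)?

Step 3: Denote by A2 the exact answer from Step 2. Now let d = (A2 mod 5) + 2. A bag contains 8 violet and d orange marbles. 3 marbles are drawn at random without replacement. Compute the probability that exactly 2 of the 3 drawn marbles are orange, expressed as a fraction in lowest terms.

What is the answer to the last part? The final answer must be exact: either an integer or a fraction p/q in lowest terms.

Step 1: 89192 = 2^3 * 11149; number of divisors = (3+1) * (1+1) = 8; answer 8
Step 2: A1 = 8; w = -15; remainder = value at the root: -6*(-15)^2 + 2*(-15)^1 - 8 = (-1350) + (-30) + (-8) = -1388; answer -1388
Step 3: A2 = -1388; d = 4; total draws C(12,3) = 220; favorable C(4,2)*C(8,1) = 48; P = 12/55; answer 12/55

12/55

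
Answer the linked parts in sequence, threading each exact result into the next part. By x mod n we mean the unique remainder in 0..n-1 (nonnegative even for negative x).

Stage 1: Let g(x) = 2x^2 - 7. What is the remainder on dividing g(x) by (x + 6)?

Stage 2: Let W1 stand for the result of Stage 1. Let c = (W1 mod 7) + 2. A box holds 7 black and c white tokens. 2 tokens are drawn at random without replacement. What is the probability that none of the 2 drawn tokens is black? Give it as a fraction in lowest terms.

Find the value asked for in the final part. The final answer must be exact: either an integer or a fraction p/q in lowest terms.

Stage 1: remainder = value at the root: 2*(-6)^2 - 7 = (72) + (-7) = 65; answer 65
Stage 2: W1 = 65; c = 4; total draws C(11,2) = 55; favorable C(4,2) = 6; P = 6/55; answer 6/55

6/55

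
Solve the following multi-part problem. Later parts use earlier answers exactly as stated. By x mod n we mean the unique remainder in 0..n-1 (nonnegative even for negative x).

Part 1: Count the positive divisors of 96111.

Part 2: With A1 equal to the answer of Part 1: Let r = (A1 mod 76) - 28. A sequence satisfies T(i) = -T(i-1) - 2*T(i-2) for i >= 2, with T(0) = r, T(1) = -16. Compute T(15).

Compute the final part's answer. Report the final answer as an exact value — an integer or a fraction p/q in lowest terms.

4336

Part 1: 96111 = 3^2 * 59 * 181; number of divisors = (2+1) * (1+1) * (1+1) = 12; answer 12
Part 2: A1 = 12; r = -16; T(2) = -1*(-16) - 2*(-16) = 48; iterating: T(2)=48, T(3)=-16, T(4)=-80, T(5)=112, T(6)=48, T(7)=-272, T(8)=176, T(9)=368, T(10)=-720, T(11)=-16, T(12)=1456, T(13)=-1424, T(14)=-1488, T(15)=4336; answer 4336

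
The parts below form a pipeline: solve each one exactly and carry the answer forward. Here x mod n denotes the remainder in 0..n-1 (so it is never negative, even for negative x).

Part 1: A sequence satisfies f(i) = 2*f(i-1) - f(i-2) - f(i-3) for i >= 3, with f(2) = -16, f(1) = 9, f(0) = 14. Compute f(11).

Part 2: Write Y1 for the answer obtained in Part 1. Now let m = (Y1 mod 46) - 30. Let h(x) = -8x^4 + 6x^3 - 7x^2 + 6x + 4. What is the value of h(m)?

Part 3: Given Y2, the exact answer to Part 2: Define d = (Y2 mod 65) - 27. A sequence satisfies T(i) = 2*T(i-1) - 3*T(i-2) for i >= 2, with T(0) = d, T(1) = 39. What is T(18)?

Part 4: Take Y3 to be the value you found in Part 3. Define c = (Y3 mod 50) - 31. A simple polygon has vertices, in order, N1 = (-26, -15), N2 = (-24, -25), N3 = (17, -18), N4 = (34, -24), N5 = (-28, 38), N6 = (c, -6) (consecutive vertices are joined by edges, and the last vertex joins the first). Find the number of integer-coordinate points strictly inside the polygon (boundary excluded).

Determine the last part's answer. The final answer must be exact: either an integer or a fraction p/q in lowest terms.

1328

Part 1: f(3) = 2*(-16) - 1*(9) - 1*(14) = -55; iterating: f(3)=-55, f(4)=-103, f(5)=-135, f(6)=-112, f(7)=14, f(8)=275, f(9)=648, f(10)=1007, f(11)=1091; answer 1091
Part 2: Y1 = 1091; m = 3; -8*(3)^4 + 6*(3)^3 - 7*(3)^2 + 6*(3)^1 + 4 = (-648) + (162) + (-63) + (18) + (4) = -527; answer -527
Part 3: Y2 = -527; d = 31; T(2) = 2*(39) - 3*(31) = -15; iterating: T(2)=-15, T(3)=-147, T(4)=-249, T(5)=-57, T(6)=633, T(7)=1437, T(8)=975, T(9)=-2361, T(10)=-7647, T(11)=-8211, T(12)=6519, T(13)=37671, T(14)=55785, T(15)=-1443, T(16)=-170241, T(17)=-336153, T(18)=-161583; answer -161583
Part 4: Y3 = -161583; c = -14; cross terms: (-26*-25 - -24*-15)=290, (-24*-18 - 17*-25)=857, (17*-24 - 34*-18)=204, (34*38 - -28*-24)=620, (-28*-6 - -14*38)=700, (-14*-15 - -26*-6)=54; twice the area = |2725| = 2725; area = 2725/2; boundary points = 2 + 1 + 1 + 62 + 2 + 3 = 71; strictly interior points = area - boundary/2 + 1 = 1328; answer 1328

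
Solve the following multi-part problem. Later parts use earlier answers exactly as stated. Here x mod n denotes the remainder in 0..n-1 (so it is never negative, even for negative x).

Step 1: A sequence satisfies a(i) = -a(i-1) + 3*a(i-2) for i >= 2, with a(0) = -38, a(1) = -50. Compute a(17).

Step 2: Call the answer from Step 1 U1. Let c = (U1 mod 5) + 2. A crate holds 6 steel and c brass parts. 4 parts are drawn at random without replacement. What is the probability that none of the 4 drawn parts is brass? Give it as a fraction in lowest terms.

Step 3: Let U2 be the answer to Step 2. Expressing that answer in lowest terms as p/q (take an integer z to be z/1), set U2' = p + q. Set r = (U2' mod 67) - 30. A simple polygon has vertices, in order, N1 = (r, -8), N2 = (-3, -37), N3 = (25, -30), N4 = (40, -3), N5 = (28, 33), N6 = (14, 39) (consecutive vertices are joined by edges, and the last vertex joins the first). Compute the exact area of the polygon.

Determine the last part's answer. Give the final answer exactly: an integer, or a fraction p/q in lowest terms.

2589

Step 1: a(2) = -1*(-50) + 3*(-38) = -64; iterating: a(2)=-64, a(3)=-86, a(4)=-106, a(5)=-152, a(6)=-166, a(7)=-290, a(8)=-208, a(9)=-662, a(10)=38, a(11)=-2024, a(12)=2138, a(13)=-8210, a(14)=14624, a(15)=-39254, a(16)=83126, a(17)=-200888; answer -200888
Step 2: U1 = -200888; c = 4; total draws C(10,4) = 210; favorable C(6,4) = 15; P = 1/14; answer 1/14
Step 3: U2 = 1/14; threaded value p + q = 15; r = -15; cross terms: (-15*-37 - -3*-8)=531, (-3*-30 - 25*-37)=1015, (25*-3 - 40*-30)=1125, (40*33 - 28*-3)=1404, (28*39 - 14*33)=630, (14*-8 - -15*39)=473; twice the area = |5178| = 5178; area = 2589; answer 2589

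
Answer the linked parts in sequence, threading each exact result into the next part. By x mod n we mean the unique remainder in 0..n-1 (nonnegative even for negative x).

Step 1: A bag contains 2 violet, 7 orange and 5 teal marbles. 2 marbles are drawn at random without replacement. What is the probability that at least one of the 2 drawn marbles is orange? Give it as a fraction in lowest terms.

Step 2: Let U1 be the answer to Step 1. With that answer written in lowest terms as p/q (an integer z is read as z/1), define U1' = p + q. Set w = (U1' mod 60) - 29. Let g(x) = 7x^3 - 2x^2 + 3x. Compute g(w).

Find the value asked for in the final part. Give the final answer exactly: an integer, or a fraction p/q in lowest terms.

-1602

Step 1: total draws C(14,2) = 91; complement C(7,2) = 21; favorable 91 - 21 = 70; P = 10/13; answer 10/13
Step 2: U1 = 10/13; threaded value p + q = 23; w = -6; 7*(-6)^3 - 2*(-6)^2 + 3*(-6)^1 = (-1512) + (-72) + (-18) = -1602; answer -1602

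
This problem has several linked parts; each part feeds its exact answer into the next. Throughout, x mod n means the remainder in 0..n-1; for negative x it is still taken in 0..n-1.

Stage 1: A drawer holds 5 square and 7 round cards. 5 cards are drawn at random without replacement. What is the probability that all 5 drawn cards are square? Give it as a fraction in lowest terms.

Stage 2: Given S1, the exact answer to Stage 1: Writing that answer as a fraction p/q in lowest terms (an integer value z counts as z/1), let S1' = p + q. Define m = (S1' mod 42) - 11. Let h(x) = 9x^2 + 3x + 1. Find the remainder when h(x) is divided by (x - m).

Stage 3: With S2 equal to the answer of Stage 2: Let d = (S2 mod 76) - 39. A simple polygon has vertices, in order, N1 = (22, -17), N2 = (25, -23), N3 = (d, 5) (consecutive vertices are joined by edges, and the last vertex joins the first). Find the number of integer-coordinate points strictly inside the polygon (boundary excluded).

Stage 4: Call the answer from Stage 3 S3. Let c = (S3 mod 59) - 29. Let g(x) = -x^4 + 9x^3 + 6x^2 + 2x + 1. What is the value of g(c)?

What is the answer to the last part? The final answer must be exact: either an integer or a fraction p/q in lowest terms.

-229639

Stage 1: total draws C(12,5) = 792; favorable C(5,5) = 1; P = 1/792; answer 1/792
Stage 2: S1 = 1/792; threaded value p + q = 793; m = 26; remainder = value at the root: 9*(26)^2 + 3*(26)^1 + 1 = (6084) + (78) + (1) = 6163; answer 6163
Stage 3: S2 = 6163; d = -32; cross terms: (22*-23 - 25*-17)=-81, (25*5 - -32*-23)=-611, (-32*-17 - 22*5)=434; twice the area = |-258| = 258; area = 129; boundary points = 3 + 1 + 2 = 6; strictly interior points = area - boundary/2 + 1 = 127; answer 127
Stage 4: S3 = 127; c = -20; -1*(-20)^4 + 9*(-20)^3 + 6*(-20)^2 + 2*(-20)^1 + 1 = (-160000) + (-72000) + (2400) + (-40) + (1) = -229639; answer -229639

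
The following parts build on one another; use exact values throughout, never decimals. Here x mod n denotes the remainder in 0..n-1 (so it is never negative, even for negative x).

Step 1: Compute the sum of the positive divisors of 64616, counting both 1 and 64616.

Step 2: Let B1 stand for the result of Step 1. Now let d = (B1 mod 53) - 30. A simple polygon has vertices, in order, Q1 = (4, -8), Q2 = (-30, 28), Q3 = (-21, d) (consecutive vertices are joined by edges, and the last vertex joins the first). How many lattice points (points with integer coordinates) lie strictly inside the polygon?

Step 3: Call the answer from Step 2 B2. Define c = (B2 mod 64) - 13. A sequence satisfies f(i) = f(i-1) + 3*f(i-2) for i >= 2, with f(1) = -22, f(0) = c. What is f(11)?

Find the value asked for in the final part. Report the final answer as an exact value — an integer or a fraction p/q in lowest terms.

20945

Step 1: 64616 = 2^3 * 41 * 197; sigma = (1 + 2 + 4 + 8) * (1 + 41) * (1 + 197) = 15 * 42 * 198 = 124740; answer 124740
Step 2: B1 = 124740; d = 1; cross terms: (4*28 - -30*-8)=-128, (-30*1 - -21*28)=558, (-21*-8 - 4*1)=164; twice the area = |594| = 594; area = 297; boundary points = 2 + 9 + 1 = 12; strictly interior points = area - boundary/2 + 1 = 292; answer 292
Step 3: B2 = 292; c = 23; f(2) = 1*(-22) + 3*(23) = 47; iterating: f(2)=47, f(3)=-19, f(4)=122, f(5)=65, f(6)=431, f(7)=626, f(8)=1919, f(9)=3797, f(10)=9554, f(11)=20945; answer 20945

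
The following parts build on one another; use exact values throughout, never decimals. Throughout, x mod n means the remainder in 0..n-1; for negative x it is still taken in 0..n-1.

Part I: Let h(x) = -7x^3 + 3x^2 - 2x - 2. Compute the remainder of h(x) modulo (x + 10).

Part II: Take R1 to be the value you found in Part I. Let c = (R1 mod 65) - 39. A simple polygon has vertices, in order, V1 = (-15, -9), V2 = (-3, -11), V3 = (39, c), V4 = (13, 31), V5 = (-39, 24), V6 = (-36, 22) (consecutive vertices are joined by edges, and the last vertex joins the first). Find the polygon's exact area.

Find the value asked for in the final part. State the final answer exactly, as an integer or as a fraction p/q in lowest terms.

3973/2

Part I: remainder = value at the root: -7*(-10)^3 + 3*(-10)^2 - 2*(-10)^1 - 2 = (7000) + (300) + (20) + (-2) = 7318; answer 7318
Part II: R1 = 7318; c = -1; cross terms: (-15*-11 - -3*-9)=138, (-3*-1 - 39*-11)=432, (39*31 - 13*-1)=1222, (13*24 - -39*31)=1521, (-39*22 - -36*24)=6, (-36*-9 - -15*22)=654; twice the area = |3973| = 3973; area = 3973/2; answer 3973/2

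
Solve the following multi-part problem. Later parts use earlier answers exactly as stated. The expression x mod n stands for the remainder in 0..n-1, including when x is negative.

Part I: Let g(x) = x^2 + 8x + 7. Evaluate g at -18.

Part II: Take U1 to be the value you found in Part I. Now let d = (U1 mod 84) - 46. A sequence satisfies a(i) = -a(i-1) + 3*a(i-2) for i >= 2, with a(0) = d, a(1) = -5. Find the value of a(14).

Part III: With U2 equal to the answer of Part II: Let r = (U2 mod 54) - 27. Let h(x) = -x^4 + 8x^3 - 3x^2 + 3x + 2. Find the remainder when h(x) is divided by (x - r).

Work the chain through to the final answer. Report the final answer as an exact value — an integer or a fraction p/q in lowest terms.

Part I: 1*(-18)^2 + 8*(-18)^1 + 7 = (324) + (-144) + (7) = 187; answer 187
Part II: U1 = 187; d = -27; a(2) = -1*(-5) + 3*(-27) = -76; iterating: a(2)=-76, a(3)=61, a(4)=-289, a(5)=472, a(6)=-1339, a(7)=2755, a(8)=-6772, a(9)=15037, a(10)=-35353, a(11)=80464, a(12)=-186523, a(13)=427915, a(14)=-987484; answer -987484
Part III: U2 = -987484; r = -13; remainder = value at the root: -1*(-13)^4 + 8*(-13)^3 - 3*(-13)^2 + 3*(-13)^1 + 2 = (-28561) + (-17576) + (-507) + (-39) + (2) = -46681; answer -46681

-46681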